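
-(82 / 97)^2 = -6724 / 9409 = -0.71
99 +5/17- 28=1212/17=71.29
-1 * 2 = -2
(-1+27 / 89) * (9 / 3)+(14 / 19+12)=18004 / 1691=10.65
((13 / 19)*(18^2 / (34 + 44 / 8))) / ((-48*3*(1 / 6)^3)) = -12636 / 1501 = -8.42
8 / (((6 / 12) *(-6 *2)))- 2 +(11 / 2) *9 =277 / 6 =46.17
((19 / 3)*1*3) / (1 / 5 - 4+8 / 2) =95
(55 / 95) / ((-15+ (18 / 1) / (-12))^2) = 4 / 1881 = 0.00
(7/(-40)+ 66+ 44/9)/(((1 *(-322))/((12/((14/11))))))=-2.07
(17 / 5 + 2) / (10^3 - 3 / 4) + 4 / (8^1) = 20201 / 39970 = 0.51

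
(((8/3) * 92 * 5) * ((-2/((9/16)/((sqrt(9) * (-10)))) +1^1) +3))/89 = 1221760/801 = 1525.29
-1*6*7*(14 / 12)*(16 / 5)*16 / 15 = -167.25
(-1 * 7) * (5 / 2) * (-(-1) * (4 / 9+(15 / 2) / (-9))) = 245 / 36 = 6.81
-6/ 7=-0.86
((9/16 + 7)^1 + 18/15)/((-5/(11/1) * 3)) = -7711/1200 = -6.43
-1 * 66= -66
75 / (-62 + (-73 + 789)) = 25 / 218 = 0.11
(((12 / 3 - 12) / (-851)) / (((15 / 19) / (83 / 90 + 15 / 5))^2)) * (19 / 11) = 1709386262 / 4265105625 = 0.40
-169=-169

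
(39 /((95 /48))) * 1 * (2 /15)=1248 /475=2.63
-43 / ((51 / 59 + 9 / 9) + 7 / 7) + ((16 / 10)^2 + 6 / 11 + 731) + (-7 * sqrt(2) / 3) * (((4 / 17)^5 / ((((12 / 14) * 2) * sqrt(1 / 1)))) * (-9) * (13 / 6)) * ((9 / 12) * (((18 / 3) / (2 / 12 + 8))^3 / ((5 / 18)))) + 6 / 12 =349360128 * sqrt(2) / 17045383285 + 66886227 / 92950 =719.62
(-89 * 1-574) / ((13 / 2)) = -102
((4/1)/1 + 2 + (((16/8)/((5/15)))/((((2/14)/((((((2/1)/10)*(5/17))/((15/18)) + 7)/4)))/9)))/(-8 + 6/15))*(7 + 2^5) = -4127643/1292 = -3194.77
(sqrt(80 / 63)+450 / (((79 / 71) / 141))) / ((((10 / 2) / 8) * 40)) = 4 * sqrt(35) / 525+180198 / 79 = 2281.03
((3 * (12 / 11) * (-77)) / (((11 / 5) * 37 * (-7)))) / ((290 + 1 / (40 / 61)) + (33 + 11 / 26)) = 93600 / 68772011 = 0.00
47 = 47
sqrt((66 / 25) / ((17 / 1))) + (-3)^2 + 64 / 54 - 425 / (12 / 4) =-3550 / 27 + sqrt(1122) / 85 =-131.09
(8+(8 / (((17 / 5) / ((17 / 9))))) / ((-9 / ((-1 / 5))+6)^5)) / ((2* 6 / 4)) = 24841818112 / 9315681777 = 2.67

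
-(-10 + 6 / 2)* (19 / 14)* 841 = 15979 / 2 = 7989.50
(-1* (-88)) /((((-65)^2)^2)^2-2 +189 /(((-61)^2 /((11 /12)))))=1309792 /4742709395064033425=0.00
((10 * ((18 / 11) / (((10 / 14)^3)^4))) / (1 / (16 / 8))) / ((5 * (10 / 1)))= 498286339236 / 13427734375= 37.11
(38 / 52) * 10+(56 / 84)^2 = 907 / 117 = 7.75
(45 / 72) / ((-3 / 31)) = -155 / 24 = -6.46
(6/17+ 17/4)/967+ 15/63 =335353/1380876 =0.24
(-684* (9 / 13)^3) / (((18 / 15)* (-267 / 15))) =2077650 / 195533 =10.63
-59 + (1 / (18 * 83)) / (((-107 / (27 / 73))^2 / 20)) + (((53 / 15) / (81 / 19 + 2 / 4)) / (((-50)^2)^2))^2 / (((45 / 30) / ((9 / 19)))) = -3584526861960002293207267896247 / 60754692740303833007812500000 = -59.00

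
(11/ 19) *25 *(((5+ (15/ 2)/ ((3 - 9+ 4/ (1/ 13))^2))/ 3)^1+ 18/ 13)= 138545825/ 3135912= 44.18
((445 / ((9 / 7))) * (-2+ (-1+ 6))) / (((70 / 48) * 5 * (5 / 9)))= 256.32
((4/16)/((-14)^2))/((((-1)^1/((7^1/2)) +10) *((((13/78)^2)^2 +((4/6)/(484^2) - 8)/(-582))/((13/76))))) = 1495446381/966616063616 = 0.00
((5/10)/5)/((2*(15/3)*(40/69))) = 0.02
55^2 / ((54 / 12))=6050 / 9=672.22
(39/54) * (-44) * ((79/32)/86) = -11297/12384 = -0.91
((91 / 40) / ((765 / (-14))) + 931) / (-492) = -14243663 / 7527600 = -1.89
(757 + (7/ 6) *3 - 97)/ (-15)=-1327/ 30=-44.23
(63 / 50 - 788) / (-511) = 39337 / 25550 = 1.54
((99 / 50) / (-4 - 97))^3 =-970299 / 128787625000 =-0.00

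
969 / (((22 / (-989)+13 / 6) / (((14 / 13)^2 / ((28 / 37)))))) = 1489261914 / 2150525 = 692.51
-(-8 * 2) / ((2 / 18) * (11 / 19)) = 2736 / 11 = 248.73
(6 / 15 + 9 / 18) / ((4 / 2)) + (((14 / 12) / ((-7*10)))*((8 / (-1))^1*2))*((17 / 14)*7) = 163 / 60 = 2.72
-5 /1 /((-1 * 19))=5 /19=0.26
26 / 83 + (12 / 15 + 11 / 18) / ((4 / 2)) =15221 / 14940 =1.02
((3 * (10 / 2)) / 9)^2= 25 / 9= 2.78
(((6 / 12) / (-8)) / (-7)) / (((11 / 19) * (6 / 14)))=19 / 528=0.04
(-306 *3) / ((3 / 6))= -1836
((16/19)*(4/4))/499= 16/9481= 0.00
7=7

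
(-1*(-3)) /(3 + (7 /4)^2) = 48 /97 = 0.49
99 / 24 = 33 / 8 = 4.12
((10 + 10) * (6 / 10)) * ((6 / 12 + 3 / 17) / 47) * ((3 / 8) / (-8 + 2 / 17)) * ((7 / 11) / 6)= -483 / 554224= -0.00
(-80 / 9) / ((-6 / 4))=160 / 27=5.93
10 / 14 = 5 / 7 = 0.71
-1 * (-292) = 292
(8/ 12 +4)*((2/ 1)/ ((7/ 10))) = 40/ 3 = 13.33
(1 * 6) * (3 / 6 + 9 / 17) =105 / 17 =6.18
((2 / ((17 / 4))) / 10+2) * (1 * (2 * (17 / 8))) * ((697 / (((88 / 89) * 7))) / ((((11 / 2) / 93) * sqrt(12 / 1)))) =4276.52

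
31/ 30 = 1.03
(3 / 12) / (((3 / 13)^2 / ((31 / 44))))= 5239 / 1584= 3.31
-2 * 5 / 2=-5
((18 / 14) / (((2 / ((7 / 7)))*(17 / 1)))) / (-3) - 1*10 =-2383 / 238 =-10.01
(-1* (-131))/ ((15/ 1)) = 131/ 15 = 8.73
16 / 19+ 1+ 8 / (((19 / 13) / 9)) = 51.11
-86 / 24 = -43 / 12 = -3.58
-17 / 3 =-5.67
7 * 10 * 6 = 420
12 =12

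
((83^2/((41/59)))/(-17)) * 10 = -4064510/697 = -5831.43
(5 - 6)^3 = -1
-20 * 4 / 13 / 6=-40 / 39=-1.03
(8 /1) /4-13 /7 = 1 /7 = 0.14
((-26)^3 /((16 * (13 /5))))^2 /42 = 714025 /168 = 4250.15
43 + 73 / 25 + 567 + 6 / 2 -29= 14673 / 25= 586.92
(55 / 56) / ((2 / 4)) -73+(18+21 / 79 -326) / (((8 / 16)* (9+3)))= -811747 / 6636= -122.32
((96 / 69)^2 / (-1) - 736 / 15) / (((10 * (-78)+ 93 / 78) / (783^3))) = 1683739406471616 / 53558605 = 31437327.51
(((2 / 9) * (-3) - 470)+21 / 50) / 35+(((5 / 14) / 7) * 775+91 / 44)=22778177 / 808500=28.17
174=174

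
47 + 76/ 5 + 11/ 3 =988/ 15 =65.87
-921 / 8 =-115.12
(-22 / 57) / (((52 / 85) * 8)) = -935 / 11856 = -0.08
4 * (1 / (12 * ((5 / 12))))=4 / 5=0.80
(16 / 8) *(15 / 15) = 2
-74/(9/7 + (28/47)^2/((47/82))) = -38.85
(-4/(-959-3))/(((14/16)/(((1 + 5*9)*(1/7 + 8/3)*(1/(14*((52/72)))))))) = 130272/2144779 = 0.06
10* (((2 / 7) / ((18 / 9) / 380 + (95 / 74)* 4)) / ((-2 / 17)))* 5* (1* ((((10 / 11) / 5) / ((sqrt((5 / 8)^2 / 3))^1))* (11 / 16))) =-1195100* sqrt(3) / 252959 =-8.18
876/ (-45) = -292/ 15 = -19.47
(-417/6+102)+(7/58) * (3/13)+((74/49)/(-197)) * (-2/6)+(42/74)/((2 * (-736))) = 19342775522957/594613061952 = 32.53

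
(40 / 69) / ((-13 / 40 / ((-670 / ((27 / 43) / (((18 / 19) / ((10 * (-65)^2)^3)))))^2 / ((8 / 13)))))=-16600322 / 31878588994402545538330078125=-0.00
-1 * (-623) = 623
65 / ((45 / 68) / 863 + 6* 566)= 3814460 / 199290909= 0.02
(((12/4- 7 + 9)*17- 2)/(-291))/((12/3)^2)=-83/4656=-0.02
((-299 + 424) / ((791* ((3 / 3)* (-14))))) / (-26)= 125 / 287924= 0.00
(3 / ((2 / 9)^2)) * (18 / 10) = 2187 / 20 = 109.35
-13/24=-0.54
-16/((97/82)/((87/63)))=-38048/2037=-18.68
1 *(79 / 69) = 79 / 69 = 1.14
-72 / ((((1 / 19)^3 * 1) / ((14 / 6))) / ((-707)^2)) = -575982000888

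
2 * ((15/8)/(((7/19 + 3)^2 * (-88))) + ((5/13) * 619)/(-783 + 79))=-1158865/1703936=-0.68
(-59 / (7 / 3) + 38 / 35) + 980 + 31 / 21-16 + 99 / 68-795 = 147.73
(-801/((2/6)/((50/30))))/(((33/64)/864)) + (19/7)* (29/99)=-422788139/63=-6710922.84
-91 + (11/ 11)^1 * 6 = -85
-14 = -14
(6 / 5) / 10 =3 / 25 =0.12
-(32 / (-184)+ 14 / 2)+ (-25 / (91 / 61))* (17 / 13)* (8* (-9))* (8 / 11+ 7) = 3647159959 / 299299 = 12185.67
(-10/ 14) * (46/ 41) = -230/ 287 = -0.80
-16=-16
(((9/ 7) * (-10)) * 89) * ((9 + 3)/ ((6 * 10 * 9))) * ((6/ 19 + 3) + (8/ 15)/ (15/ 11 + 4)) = -10222006/ 117705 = -86.84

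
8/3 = 2.67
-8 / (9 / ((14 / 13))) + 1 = 5 / 117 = 0.04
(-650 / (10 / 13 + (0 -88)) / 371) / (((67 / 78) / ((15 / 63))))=0.01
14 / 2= 7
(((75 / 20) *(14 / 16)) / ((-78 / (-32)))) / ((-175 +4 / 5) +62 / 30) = -525 / 67132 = -0.01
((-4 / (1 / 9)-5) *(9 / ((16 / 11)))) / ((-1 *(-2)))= -4059 / 32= -126.84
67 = 67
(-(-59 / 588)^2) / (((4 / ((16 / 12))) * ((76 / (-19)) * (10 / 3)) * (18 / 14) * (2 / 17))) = 59177 / 35562240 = 0.00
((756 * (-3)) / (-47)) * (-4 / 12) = -756 / 47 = -16.09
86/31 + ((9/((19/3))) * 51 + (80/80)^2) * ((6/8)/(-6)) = -7551/1178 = -6.41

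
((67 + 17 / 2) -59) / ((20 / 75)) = 495 / 8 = 61.88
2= 2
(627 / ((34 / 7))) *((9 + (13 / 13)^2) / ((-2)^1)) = -21945 / 34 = -645.44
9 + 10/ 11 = 9.91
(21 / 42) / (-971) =-1 / 1942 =-0.00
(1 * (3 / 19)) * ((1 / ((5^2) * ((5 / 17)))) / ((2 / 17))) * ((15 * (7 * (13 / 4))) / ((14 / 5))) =33813 / 1520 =22.25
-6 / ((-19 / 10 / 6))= 360 / 19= 18.95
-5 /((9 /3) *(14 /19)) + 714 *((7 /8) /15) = 16543 /420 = 39.39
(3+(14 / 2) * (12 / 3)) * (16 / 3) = 496 / 3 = 165.33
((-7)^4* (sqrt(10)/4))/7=343* sqrt(10)/4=271.17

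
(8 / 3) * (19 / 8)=19 / 3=6.33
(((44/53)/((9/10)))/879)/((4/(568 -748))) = -2200/46587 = -0.05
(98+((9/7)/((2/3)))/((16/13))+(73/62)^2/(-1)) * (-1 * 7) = -21134759/30752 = -687.26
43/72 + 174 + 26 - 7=13939/72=193.60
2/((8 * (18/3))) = 1/24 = 0.04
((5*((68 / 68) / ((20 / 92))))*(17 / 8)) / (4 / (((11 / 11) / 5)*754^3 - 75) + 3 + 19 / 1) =167606329399 / 75444281424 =2.22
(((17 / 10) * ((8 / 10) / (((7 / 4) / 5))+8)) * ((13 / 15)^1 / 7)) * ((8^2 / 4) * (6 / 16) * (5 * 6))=95472 / 245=389.68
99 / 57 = 33 / 19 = 1.74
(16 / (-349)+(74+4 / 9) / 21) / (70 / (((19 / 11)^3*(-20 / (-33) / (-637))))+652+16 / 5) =-15830983540 / 61628887120437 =-0.00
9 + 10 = 19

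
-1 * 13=-13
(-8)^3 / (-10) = 256 / 5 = 51.20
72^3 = 373248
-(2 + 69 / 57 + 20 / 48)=-827 / 228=-3.63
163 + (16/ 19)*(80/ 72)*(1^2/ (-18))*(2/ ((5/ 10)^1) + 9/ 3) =250297/ 1539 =162.64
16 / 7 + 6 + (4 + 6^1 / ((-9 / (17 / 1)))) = 20 / 21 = 0.95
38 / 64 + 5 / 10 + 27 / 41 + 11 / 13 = 44319 / 17056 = 2.60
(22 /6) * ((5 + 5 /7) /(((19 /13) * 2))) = 2860 /399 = 7.17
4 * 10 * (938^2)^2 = 30965018573440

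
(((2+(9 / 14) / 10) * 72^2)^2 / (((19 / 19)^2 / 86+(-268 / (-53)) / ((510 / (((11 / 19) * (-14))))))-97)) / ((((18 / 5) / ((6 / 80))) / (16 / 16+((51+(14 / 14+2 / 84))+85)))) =-12471382492907781168 / 3676305523415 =-3392368.35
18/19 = 0.95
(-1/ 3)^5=-0.00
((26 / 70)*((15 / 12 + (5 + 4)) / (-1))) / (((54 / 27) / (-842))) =224393 / 140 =1602.81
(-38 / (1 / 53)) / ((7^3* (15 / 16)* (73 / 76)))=-2449024 / 375585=-6.52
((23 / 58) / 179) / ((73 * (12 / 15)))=115 / 3031544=0.00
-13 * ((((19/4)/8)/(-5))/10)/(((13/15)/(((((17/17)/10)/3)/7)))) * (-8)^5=-4864/175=-27.79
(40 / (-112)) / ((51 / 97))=-0.68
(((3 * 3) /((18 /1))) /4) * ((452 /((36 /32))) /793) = 452 /7137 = 0.06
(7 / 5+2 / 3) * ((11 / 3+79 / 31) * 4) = 2312 / 45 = 51.38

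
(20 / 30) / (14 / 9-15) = -6 / 121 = -0.05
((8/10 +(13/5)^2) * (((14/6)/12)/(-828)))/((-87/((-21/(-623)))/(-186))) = -1519/11872600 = -0.00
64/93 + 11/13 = 1855/1209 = 1.53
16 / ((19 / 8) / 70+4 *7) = 8960 / 15699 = 0.57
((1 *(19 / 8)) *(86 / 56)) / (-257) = -817 / 57568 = -0.01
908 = 908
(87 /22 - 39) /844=-771 /18568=-0.04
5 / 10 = 1 / 2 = 0.50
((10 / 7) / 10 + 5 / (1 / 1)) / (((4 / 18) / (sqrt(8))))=324 * sqrt(2) / 7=65.46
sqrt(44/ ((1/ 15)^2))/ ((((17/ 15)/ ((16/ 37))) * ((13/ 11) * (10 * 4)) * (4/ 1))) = 495 * sqrt(11)/ 8177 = 0.20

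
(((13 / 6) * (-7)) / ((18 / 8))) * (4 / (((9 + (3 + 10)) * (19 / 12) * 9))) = -1456 / 16929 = -0.09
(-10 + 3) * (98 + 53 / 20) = -14091 / 20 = -704.55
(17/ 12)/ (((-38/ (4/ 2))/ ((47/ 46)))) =-799/ 10488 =-0.08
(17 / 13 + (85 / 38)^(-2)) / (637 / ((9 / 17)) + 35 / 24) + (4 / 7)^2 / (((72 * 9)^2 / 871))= 2886591412597 / 1496627323764300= 0.00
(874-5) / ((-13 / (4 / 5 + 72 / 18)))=-20856 / 65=-320.86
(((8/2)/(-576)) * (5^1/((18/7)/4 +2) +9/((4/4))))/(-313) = 0.00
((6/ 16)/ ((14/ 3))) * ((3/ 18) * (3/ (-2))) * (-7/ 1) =9/ 64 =0.14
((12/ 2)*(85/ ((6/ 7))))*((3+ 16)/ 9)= 11305/ 9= 1256.11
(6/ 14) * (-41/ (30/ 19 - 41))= 2337/ 5243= 0.45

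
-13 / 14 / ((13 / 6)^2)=-0.20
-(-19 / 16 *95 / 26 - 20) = 10125 / 416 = 24.34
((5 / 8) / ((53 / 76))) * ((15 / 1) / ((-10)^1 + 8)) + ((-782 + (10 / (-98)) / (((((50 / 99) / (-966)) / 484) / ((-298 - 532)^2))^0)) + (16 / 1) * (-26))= -12515709 / 10388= -1204.82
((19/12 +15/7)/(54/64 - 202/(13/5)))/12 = -8138/2014047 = -0.00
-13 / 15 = -0.87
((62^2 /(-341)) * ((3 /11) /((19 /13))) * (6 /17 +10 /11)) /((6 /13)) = -5.75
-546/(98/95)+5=-3670/7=-524.29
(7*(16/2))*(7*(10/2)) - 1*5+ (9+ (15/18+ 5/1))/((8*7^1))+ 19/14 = 657425/336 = 1956.62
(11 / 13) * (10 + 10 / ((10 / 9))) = 209 / 13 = 16.08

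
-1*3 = -3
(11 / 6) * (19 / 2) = 209 / 12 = 17.42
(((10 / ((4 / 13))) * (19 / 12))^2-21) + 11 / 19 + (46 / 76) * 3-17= 28589611 / 10944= 2612.35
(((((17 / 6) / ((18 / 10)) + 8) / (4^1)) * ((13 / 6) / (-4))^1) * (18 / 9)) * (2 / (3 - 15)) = 6721 / 15552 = 0.43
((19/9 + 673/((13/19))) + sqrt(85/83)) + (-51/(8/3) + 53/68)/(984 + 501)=sqrt(7055)/83 + 517594553/525096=986.73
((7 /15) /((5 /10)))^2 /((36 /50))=98 /81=1.21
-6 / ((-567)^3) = 2 / 60761421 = 0.00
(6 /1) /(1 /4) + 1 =25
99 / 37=2.68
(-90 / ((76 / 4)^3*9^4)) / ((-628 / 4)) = 0.00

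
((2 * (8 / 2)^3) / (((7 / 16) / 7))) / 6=1024 / 3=341.33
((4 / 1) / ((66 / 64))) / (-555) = -128 / 18315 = -0.01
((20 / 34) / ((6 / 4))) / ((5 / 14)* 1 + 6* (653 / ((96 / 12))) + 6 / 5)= 2800 / 3507933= 0.00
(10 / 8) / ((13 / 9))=45 / 52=0.87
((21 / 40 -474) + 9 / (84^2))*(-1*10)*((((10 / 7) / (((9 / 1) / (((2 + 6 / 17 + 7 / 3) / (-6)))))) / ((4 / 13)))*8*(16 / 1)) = -115332896380 / 472311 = -244188.46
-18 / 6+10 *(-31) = -313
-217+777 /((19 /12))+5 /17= 88512 /323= 274.03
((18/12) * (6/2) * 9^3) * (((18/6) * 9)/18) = 19683/4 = 4920.75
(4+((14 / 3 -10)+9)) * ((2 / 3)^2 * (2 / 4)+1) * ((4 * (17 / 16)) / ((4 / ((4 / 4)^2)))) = 4301 / 432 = 9.96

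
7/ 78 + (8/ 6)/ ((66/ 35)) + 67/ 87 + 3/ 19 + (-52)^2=3837459169/ 1418274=2705.72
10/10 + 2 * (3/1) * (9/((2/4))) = 109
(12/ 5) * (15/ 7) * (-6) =-216/ 7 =-30.86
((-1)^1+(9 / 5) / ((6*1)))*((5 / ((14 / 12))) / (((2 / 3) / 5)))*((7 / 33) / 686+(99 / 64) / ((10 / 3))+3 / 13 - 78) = 3120048849 / 1793792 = 1739.36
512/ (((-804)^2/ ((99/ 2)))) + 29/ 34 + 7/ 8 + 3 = 2910363/ 610504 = 4.77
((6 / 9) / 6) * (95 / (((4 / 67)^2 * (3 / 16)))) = 426455 / 27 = 15794.63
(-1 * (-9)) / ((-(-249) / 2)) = 6 / 83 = 0.07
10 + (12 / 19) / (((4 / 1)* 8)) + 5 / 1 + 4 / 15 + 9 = 55373 / 2280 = 24.29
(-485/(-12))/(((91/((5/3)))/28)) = 2425/117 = 20.73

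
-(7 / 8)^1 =-7 / 8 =-0.88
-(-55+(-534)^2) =-285101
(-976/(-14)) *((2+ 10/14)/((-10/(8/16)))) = -2318/245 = -9.46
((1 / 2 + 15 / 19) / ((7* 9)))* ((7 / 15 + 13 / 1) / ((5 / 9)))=707 / 1425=0.50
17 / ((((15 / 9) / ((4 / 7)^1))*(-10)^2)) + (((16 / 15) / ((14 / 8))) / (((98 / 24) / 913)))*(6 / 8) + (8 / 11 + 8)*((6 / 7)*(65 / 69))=1185819447 / 10847375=109.32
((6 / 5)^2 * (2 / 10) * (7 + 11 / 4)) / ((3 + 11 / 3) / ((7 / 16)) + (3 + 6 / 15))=7371 / 48925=0.15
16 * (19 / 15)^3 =109744 / 3375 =32.52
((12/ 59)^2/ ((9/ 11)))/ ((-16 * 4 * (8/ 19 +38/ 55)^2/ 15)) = -180184125/ 18800797456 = -0.01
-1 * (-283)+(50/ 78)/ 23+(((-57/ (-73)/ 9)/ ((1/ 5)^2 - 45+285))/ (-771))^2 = 283.03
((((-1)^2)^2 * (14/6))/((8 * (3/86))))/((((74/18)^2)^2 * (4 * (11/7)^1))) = 0.00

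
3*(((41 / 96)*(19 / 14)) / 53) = 779 / 23744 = 0.03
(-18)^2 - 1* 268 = 56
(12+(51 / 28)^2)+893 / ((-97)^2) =113692793 / 7376656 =15.41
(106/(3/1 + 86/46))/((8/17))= 20723/448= 46.26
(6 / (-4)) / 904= -3 / 1808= -0.00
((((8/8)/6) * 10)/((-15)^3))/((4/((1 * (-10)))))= 1/810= 0.00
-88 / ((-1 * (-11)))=-8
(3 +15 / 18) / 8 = 23 / 48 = 0.48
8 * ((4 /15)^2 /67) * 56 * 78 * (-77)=-14350336 /5025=-2855.79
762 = 762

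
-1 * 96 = -96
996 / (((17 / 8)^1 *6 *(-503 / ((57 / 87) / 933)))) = -0.00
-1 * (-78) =78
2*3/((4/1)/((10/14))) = 15/14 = 1.07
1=1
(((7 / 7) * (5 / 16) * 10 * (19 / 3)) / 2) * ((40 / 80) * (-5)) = -2375 / 96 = -24.74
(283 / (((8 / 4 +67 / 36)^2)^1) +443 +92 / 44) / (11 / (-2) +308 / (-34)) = -372602464 / 11689205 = -31.88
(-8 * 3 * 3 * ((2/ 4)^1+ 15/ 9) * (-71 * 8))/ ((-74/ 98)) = -117345.73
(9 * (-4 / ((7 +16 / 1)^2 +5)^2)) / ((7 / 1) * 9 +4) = -1 / 530707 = -0.00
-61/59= -1.03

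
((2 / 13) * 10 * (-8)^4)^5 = 3689348814741910323200000 / 371293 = 9936489012025301643.72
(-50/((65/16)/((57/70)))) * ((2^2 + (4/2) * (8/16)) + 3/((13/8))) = -81168/1183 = -68.61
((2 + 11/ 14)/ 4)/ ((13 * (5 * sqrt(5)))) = 3 * sqrt(5)/ 1400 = 0.00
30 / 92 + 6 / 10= 213 / 230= 0.93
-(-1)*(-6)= -6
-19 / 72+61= 4373 / 72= 60.74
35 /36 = 0.97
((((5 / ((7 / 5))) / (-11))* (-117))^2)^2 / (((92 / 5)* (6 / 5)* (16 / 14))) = 609989326171875 / 7392182336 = 82518.17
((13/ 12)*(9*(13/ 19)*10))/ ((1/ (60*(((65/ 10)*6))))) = 2965950/ 19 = 156102.63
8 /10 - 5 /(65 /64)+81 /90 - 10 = -1719 /130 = -13.22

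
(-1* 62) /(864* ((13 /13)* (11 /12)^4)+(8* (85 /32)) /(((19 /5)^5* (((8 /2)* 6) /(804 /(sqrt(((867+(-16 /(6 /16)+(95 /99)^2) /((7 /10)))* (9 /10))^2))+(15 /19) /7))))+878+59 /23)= -2497167766763649002688 /60037078485608788128155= -0.04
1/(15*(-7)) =-1/105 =-0.01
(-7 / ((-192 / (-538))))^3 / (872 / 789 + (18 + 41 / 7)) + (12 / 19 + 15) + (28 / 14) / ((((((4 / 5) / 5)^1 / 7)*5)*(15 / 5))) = -216956480660425 / 772514021376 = -280.84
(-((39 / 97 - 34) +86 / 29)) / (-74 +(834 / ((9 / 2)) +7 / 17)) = 4394619 / 16031287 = 0.27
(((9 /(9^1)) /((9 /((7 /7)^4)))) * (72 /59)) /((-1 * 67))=-8 /3953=-0.00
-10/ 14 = -5/ 7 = -0.71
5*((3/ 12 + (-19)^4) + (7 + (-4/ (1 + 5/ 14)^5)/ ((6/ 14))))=19362037788365/ 29713188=651631.11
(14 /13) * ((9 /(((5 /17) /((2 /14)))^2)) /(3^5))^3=48275138 /67196224265625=0.00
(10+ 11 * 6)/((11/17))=1292/11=117.45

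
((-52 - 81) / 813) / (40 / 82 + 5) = -0.03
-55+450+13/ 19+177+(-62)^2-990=65107/ 19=3426.68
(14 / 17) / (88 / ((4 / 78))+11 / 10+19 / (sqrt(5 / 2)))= 2403940 / 5012089617-5320 * sqrt(10) / 5012089617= 0.00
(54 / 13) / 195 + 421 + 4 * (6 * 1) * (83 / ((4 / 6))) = 2880623 / 845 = 3409.02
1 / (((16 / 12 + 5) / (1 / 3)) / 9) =9 / 19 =0.47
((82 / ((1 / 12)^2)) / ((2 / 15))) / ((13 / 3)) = 265680 / 13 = 20436.92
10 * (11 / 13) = 110 / 13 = 8.46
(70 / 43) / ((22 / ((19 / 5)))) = 133 / 473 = 0.28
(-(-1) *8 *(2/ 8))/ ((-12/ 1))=-1/ 6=-0.17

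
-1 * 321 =-321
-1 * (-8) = 8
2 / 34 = 1 / 17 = 0.06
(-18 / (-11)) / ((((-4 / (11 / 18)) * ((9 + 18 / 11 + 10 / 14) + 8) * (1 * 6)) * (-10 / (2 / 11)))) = 7 / 178800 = 0.00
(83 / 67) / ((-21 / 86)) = -7138 / 1407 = -5.07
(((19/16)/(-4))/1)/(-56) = 19/3584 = 0.01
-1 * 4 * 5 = -20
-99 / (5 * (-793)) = 99 / 3965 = 0.02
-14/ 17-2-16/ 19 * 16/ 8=-4.51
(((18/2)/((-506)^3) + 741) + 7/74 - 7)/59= 59642149789/4793505992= 12.44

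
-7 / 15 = -0.47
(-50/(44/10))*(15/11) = -1875/121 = -15.50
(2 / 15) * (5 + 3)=16 / 15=1.07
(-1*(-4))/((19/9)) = 36/19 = 1.89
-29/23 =-1.26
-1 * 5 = -5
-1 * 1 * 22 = -22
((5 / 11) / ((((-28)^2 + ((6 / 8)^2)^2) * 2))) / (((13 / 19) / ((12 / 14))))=14592 / 40197157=0.00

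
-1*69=-69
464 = 464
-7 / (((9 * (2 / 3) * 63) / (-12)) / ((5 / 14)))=5 / 63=0.08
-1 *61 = -61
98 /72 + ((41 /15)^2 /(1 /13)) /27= 120487 /24300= 4.96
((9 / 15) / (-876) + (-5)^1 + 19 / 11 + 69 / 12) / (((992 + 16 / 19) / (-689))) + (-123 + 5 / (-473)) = -270810074437 / 2171183520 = -124.73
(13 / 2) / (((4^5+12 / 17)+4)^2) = 3757 / 611660288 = 0.00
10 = 10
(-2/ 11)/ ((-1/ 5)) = 10/ 11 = 0.91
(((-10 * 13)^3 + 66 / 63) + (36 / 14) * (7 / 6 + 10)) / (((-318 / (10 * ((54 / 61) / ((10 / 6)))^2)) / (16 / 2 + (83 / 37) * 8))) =25830464544000 / 51078167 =505704.61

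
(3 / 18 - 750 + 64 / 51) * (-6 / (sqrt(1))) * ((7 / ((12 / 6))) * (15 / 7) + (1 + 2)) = 1603455 / 34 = 47160.44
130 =130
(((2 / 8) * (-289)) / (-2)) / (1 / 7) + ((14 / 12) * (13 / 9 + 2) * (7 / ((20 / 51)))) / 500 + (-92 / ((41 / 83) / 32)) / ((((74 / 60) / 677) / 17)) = -15186065617979009 / 273060000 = -55614391.04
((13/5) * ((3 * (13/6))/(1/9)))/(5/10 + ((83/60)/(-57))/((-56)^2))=1631290752/5362477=304.20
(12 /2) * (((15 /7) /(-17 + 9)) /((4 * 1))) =-45 /112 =-0.40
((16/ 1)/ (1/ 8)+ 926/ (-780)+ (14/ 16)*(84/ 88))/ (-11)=-4380881/ 377520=-11.60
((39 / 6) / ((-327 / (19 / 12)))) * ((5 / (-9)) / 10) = 247 / 141264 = 0.00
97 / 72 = 1.35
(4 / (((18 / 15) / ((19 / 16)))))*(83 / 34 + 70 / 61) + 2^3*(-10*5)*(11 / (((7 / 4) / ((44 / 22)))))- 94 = -593306071 / 116144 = -5108.37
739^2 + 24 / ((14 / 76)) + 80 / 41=156774679 / 287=546253.24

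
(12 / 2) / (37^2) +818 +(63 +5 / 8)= 9655605 / 10952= 881.63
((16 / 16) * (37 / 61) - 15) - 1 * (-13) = -85 / 61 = -1.39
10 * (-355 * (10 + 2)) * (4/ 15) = -11360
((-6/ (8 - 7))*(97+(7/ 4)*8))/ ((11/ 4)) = -2664/ 11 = -242.18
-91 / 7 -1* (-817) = 804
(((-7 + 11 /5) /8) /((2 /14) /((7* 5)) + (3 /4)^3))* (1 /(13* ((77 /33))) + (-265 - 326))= 72277632 /86827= 832.43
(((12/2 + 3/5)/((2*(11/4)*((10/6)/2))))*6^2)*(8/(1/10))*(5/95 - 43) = -16920576/95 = -178111.33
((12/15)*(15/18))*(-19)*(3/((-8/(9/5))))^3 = 124659/32000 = 3.90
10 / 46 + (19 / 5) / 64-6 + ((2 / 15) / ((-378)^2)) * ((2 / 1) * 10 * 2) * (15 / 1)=-1504528483 / 262906560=-5.72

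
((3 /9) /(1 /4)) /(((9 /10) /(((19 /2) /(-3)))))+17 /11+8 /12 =-2209 /891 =-2.48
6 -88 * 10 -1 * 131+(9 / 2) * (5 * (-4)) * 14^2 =-18645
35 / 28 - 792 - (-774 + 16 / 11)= -801 / 44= -18.20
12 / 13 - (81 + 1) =-1054 / 13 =-81.08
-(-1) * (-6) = -6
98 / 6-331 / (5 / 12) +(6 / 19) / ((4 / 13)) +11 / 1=-436643 / 570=-766.04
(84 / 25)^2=7056 / 625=11.29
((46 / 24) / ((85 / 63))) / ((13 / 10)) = 483 / 442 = 1.09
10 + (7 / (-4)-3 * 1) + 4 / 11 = 247 / 44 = 5.61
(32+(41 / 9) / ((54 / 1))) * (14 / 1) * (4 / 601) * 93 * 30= 135347240 / 16227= 8340.87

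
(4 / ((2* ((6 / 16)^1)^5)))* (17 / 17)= 65536 / 243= 269.70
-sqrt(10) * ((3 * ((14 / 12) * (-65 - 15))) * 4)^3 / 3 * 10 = 14049280000 * sqrt(10) / 3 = 14809241428.48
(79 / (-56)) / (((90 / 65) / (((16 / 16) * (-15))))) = 5135 / 336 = 15.28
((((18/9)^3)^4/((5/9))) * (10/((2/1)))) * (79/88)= 364032/11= 33093.82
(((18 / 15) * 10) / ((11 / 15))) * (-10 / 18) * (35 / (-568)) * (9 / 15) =525 / 1562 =0.34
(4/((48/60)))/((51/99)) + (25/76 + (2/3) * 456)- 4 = 400565/1292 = 310.03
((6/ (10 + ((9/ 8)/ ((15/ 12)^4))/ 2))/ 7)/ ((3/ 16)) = 10000/ 22379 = 0.45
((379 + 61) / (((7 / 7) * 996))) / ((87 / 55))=6050 / 21663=0.28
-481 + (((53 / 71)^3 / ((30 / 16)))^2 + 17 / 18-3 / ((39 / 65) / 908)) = -289378906846412513 / 57645127764450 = -5020.01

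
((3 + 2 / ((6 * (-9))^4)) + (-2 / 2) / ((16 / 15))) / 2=17537555 / 17006112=1.03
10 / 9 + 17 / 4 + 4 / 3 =6.69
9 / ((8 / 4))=9 / 2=4.50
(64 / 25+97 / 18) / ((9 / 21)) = 18.55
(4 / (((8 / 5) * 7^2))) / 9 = 5 / 882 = 0.01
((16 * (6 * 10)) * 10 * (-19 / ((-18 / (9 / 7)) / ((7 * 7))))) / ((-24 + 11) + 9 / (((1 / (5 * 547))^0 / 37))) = 1995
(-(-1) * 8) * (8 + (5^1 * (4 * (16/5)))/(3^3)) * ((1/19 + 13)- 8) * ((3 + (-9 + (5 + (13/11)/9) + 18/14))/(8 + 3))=2959360/186219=15.89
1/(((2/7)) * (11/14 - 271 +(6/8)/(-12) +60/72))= -0.01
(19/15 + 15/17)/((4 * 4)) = 137/1020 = 0.13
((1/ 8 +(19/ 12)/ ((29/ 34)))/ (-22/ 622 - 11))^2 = 183928619161/ 5705753923584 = 0.03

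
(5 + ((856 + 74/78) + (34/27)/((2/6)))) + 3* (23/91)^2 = 64536013/74529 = 865.92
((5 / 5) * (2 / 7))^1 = 2 / 7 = 0.29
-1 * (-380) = 380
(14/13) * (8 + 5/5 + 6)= 210/13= 16.15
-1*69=-69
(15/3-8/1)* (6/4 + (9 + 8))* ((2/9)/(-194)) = 37/582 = 0.06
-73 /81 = -0.90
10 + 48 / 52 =142 / 13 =10.92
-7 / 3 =-2.33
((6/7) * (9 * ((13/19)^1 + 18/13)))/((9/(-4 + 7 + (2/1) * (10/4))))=3504/247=14.19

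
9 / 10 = 0.90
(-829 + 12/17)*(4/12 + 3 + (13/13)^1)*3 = -10767.82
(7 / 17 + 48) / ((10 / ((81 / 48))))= 22221 / 2720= 8.17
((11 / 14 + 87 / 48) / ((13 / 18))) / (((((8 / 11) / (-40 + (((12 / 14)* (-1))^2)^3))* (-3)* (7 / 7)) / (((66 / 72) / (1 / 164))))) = 64677008451 / 6588344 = 9816.88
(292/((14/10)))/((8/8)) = 1460/7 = 208.57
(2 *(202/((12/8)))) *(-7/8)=-707/3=-235.67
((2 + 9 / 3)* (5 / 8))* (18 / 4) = 225 / 16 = 14.06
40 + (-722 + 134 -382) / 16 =-165 / 8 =-20.62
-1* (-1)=1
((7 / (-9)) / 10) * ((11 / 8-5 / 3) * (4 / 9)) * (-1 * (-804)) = 3283 / 405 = 8.11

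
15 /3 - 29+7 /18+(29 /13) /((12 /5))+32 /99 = -12789 /572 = -22.36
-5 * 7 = -35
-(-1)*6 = 6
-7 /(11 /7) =-49 /11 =-4.45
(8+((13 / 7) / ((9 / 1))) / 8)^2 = 16362025 / 254016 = 64.41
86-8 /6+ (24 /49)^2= 611582 /7203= 84.91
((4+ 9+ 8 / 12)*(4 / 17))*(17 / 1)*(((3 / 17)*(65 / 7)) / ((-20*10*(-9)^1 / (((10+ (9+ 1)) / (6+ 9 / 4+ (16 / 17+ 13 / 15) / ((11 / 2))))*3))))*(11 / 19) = 2579720 / 12801649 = 0.20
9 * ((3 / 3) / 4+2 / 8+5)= 99 / 2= 49.50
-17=-17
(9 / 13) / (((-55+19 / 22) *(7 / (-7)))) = 66 / 5161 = 0.01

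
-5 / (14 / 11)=-55 / 14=-3.93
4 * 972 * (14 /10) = 27216 /5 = 5443.20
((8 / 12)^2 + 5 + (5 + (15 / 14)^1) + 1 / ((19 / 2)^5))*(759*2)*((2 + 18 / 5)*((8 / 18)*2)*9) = 29087500521376 / 37141485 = 783153.95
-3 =-3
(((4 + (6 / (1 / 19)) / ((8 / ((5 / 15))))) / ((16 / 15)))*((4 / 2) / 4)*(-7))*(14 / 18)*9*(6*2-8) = -25725 / 32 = -803.91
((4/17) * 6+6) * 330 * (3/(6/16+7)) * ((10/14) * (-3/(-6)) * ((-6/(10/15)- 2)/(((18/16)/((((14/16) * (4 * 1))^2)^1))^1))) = -42688800/1003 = -42561.12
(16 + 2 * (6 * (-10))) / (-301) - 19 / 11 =-4575 / 3311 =-1.38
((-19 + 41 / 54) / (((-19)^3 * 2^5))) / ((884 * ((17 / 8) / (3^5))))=8865 / 824616416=0.00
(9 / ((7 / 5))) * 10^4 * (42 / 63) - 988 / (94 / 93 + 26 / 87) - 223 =258858524 / 6181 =41879.72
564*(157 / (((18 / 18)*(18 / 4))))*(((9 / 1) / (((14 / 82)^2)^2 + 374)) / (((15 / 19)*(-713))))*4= -12677584574752 / 3767623958475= -3.36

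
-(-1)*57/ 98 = 57/ 98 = 0.58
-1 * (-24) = 24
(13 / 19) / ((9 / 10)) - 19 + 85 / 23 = -57202 / 3933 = -14.54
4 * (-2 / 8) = -1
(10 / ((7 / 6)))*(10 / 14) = 300 / 49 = 6.12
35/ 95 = 7/ 19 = 0.37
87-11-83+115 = 108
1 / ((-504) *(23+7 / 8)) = -1 / 12033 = -0.00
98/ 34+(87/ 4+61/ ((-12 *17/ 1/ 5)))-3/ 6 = 2309/ 102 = 22.64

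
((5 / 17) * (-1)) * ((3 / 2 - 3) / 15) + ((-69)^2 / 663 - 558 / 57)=-21659 / 8398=-2.58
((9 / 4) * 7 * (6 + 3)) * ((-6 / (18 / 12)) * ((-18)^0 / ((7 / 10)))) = -810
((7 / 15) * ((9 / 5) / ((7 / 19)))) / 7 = 57 / 175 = 0.33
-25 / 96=-0.26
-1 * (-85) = 85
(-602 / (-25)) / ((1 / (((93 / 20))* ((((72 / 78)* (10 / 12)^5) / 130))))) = 46655 / 146016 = 0.32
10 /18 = 0.56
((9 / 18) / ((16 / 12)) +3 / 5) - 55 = -2161 / 40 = -54.02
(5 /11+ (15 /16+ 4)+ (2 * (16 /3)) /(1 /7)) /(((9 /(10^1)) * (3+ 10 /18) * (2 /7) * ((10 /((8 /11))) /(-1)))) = -295897 /46464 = -6.37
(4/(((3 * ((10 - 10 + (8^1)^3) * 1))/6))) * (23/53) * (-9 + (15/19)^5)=-123771717/2099731952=-0.06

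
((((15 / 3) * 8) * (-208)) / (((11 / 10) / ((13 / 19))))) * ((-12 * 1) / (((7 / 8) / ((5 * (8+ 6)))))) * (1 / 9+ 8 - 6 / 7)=158173184000 / 4389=36038547.28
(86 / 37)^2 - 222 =-216.60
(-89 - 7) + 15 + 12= -69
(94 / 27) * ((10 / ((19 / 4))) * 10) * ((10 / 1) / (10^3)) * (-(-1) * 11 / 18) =2068 / 4617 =0.45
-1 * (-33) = 33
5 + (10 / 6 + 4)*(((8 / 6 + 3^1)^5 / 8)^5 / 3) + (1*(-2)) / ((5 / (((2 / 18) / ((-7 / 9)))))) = 4198563958889983893662975678167 / 8745645243581890560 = 480074807741.73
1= 1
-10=-10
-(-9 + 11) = -2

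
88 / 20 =22 / 5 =4.40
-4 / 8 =-0.50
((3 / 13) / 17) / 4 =3 / 884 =0.00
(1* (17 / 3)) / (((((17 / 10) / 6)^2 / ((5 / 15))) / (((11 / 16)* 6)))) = 1650 / 17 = 97.06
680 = 680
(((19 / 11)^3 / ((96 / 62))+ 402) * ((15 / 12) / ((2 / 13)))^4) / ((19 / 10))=2311263670015625 / 2486009856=929708.17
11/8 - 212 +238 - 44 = -16.62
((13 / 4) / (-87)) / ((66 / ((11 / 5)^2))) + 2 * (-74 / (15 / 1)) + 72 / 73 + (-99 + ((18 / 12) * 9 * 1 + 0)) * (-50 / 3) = 5396255041 / 3810600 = 1416.12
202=202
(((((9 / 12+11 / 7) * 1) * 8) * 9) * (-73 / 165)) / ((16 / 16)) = -5694 / 77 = -73.95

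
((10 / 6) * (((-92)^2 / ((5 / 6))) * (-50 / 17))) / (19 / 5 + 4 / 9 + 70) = -670.60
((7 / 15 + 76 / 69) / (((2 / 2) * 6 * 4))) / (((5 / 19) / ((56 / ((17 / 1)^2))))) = 71953 / 1495575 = 0.05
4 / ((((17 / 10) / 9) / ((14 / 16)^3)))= 15435 / 1088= 14.19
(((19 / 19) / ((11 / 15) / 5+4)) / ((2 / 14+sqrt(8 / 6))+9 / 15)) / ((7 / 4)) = 0.07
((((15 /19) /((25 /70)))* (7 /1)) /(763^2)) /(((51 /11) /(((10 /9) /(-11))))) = -20 /34538067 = -0.00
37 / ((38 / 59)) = 2183 / 38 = 57.45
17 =17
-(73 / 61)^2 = -1.43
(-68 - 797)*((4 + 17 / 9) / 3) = -45845 / 27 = -1697.96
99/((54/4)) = 22/3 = 7.33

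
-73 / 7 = -10.43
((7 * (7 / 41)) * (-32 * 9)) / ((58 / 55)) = -388080 / 1189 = -326.39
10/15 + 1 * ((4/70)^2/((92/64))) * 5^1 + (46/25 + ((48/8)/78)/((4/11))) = 11997247/4395300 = 2.73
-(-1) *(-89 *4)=-356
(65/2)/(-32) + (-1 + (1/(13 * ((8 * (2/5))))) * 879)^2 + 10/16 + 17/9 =158362109/389376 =406.71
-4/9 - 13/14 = -173/126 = -1.37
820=820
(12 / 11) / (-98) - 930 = -501276 / 539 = -930.01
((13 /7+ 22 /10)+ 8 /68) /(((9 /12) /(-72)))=-238464 /595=-400.78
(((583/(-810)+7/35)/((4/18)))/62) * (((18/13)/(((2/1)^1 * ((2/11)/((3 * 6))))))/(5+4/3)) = -125037/306280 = -0.41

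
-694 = -694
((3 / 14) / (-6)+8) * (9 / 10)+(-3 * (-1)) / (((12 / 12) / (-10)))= -22.83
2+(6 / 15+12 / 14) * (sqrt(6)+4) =44 * sqrt(6) / 35+246 / 35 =10.11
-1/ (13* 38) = -1/ 494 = -0.00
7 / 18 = 0.39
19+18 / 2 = 28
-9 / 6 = -3 / 2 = -1.50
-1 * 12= -12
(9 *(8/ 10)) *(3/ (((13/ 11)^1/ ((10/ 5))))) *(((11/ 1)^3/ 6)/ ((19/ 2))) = 1054152/ 1235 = 853.56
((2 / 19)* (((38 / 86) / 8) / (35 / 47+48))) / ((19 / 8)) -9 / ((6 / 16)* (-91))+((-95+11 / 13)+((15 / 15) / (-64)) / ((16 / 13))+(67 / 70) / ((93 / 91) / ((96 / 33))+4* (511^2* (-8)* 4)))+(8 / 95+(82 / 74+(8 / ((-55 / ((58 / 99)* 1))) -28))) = -413126012990804730371576558197 / 3420040420056812547454018560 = -120.80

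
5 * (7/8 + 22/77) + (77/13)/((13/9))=9.90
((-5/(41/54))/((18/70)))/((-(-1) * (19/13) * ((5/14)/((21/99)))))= -89180/8569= -10.41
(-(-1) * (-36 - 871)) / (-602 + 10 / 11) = 1.51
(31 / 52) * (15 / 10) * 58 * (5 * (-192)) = -647280 / 13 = -49790.77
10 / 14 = 5 / 7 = 0.71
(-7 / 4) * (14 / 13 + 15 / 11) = -2443 / 572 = -4.27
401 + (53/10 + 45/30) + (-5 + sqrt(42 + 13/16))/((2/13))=13 * sqrt(685)/8 + 3753/10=417.83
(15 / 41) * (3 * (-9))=-405 / 41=-9.88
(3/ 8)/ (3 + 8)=3/ 88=0.03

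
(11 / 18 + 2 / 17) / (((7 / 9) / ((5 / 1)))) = 1115 / 238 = 4.68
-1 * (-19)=19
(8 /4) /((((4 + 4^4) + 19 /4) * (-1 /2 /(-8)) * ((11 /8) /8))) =8192 /11649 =0.70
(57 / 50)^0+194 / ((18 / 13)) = 1270 / 9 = 141.11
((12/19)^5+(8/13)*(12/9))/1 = 88939616/96567861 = 0.92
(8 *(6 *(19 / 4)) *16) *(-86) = -313728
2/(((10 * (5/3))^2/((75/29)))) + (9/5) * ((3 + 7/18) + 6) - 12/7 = 77162/5075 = 15.20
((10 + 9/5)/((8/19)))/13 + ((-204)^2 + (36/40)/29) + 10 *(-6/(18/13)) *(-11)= 1904371171/45240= 42094.85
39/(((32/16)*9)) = 13/6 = 2.17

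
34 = 34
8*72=576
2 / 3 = 0.67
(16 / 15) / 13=16 / 195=0.08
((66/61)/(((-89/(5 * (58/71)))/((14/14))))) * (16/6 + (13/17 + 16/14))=-146740/646051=-0.23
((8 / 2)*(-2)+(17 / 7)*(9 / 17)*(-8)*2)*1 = -200 / 7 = -28.57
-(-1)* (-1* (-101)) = 101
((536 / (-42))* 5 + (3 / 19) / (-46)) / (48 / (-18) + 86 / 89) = 104238847 / 2777572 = 37.53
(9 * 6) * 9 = 486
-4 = -4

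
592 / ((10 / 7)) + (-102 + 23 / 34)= 53223 / 170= 313.08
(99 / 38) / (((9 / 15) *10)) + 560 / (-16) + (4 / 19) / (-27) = -70945 / 2052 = -34.57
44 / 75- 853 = -852.41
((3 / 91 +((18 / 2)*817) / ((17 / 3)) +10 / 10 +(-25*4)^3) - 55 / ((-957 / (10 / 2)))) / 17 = -134414181196 / 2288013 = -58747.12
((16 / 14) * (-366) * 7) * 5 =-14640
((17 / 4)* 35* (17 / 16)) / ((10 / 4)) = 2023 / 32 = 63.22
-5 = -5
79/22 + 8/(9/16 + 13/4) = 7635/1342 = 5.69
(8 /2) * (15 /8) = 15 /2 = 7.50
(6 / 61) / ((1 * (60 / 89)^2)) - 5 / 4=-37829 / 36600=-1.03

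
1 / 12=0.08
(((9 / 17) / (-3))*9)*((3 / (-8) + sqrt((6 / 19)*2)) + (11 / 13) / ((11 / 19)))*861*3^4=-212779791 / 1768 - 3766014*sqrt(57) / 323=-208377.75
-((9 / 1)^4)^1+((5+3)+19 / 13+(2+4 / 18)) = -6549.32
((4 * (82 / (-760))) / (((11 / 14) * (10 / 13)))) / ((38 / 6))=-11193 / 99275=-0.11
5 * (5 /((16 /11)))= 275 /16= 17.19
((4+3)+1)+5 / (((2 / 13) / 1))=81 / 2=40.50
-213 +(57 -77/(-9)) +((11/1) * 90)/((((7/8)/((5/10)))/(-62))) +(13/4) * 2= -4437119/126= -35215.23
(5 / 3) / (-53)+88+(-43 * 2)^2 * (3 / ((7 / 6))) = 21265261 / 1113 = 19106.25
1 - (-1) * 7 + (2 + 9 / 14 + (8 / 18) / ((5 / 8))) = 7153 / 630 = 11.35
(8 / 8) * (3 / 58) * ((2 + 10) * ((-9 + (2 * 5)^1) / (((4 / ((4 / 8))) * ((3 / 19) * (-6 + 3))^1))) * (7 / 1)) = -1.15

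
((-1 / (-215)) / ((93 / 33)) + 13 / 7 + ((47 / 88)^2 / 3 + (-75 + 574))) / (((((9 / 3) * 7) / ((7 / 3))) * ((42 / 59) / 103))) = 3299679599696803 / 409710026880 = 8053.70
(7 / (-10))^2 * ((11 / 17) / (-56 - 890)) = -0.00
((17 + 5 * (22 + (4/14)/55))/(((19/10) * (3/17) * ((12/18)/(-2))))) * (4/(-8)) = 831385/1463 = 568.27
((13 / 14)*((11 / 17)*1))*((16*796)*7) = 910624 / 17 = 53566.12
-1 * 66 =-66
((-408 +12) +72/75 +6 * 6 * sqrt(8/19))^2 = 1859652144/11875 - 1422144 * sqrt(38)/475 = 138146.11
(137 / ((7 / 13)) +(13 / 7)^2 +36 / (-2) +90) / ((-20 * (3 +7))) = -4041 / 2450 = -1.65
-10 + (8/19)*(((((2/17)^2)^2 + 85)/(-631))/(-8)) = -10006233389/1001333269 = -9.99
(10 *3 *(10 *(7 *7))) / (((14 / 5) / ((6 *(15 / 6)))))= 78750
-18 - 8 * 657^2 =-3453210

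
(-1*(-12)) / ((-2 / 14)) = -84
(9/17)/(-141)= -3/799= -0.00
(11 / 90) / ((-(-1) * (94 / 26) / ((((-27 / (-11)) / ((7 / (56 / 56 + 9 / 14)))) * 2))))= 897 / 23030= 0.04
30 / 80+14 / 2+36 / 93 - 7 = 189 / 248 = 0.76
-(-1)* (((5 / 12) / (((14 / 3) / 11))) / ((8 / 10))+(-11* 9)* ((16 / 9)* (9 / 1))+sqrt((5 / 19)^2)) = -1582.51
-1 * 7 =-7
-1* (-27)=27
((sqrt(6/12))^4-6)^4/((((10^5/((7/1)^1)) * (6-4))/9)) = 17629983/51200000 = 0.34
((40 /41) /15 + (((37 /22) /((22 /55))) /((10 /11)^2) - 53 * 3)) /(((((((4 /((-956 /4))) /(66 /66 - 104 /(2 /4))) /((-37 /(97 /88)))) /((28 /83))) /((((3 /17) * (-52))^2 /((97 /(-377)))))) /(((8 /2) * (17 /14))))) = -34252559671.06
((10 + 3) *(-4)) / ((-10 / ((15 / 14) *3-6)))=-507 / 35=-14.49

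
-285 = -285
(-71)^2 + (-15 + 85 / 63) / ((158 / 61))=25062827 / 4977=5035.73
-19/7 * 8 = -21.71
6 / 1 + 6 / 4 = 15 / 2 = 7.50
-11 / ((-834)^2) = -11 / 695556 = -0.00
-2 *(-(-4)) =-8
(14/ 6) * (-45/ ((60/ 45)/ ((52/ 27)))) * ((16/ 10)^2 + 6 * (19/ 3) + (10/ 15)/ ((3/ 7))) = -862316/ 135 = -6387.53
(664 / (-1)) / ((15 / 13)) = -8632 / 15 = -575.47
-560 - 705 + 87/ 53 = -66958/ 53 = -1263.36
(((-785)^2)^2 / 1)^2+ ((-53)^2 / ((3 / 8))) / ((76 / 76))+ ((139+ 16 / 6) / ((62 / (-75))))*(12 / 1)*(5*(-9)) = 13410352771611302858131007 / 93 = 144197341630229062990656.00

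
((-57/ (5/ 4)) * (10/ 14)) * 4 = -912/ 7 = -130.29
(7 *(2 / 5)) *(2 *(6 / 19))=1.77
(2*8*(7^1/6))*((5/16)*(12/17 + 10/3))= 3605/153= 23.56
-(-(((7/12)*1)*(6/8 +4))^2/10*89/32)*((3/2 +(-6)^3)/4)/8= -14.31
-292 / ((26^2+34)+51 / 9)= -876 / 2147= -0.41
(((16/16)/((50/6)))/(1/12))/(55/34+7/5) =136/285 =0.48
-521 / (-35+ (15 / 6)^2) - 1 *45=-3091 / 115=-26.88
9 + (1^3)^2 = 10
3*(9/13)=27/13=2.08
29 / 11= 2.64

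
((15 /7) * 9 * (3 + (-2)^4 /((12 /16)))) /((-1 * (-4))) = 3285 /28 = 117.32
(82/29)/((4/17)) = 697/58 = 12.02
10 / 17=0.59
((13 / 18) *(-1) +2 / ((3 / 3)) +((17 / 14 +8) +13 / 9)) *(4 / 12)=752 / 189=3.98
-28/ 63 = -4/ 9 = -0.44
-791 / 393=-2.01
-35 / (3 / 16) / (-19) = 9.82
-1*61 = -61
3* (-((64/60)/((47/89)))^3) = -2887553024/116800875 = -24.72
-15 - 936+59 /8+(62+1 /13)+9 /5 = -457469 /520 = -879.75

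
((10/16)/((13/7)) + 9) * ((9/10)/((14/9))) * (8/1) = 43.21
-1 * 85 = -85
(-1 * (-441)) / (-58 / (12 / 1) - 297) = -2646 / 1811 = -1.46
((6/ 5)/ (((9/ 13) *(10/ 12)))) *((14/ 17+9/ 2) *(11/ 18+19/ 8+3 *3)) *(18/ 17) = 2030639/ 14450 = 140.53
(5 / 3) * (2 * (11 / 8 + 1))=95 / 12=7.92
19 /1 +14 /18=178 /9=19.78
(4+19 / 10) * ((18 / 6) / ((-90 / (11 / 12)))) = -0.18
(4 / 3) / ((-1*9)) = -4 / 27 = -0.15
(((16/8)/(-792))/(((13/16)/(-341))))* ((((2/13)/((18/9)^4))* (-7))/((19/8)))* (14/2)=-6076/28899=-0.21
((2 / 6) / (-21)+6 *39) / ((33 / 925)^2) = 12612768125 / 68607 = 183840.83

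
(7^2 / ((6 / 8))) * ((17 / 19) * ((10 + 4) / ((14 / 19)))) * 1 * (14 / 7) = 6664 / 3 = 2221.33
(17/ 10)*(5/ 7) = 17/ 14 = 1.21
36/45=4/5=0.80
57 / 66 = 19 / 22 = 0.86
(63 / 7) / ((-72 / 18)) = -9 / 4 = -2.25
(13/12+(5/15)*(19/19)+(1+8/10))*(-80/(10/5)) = -386/3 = -128.67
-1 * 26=-26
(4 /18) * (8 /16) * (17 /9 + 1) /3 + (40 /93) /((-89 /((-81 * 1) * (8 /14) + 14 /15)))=1530730 /4693059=0.33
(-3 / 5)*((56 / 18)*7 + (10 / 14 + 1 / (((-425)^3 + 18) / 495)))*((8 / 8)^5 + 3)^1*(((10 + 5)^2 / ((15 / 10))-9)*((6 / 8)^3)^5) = -36679473836025138243 / 360615687602831360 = -101.71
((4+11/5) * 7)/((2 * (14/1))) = 31/20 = 1.55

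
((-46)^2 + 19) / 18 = 2135 / 18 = 118.61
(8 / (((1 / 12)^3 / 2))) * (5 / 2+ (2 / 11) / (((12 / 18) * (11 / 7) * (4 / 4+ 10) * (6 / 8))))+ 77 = 92875351 / 1331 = 69778.63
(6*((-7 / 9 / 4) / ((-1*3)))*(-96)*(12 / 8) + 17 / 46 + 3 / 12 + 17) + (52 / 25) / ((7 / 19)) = -527029 / 16100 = -32.73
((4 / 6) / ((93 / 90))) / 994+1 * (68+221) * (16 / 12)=17810522 / 46221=385.33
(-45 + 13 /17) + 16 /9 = -6496 /153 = -42.46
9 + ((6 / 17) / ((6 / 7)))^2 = 2650 / 289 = 9.17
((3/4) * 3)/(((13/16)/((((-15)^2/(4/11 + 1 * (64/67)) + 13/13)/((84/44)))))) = 203863/819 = 248.92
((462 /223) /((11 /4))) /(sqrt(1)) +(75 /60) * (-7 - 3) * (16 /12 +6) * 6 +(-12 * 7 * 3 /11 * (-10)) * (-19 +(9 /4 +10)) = -5140532 /2453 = -2095.61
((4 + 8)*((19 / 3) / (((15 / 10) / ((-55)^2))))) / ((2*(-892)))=-57475 / 669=-85.91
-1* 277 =-277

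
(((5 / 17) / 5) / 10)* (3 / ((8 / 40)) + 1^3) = 8 / 85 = 0.09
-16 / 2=-8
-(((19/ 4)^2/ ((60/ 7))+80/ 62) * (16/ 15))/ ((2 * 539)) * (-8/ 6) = 116737/ 22557150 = 0.01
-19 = -19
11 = 11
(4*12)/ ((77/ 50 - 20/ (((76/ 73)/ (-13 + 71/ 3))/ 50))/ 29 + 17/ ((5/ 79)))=-3967200/ 6995821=-0.57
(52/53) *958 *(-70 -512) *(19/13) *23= -974607888/53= -18388828.08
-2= -2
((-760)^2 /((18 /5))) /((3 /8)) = 11552000 /27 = 427851.85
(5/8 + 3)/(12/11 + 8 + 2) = 319/976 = 0.33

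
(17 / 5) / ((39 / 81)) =459 / 65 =7.06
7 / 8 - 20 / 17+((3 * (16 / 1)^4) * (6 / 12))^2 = 1314259992535 / 136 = 9663676415.70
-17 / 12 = -1.42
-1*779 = -779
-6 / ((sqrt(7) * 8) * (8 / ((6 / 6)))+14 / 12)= 36 / 147449 -13824 * sqrt(7) / 1032143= -0.04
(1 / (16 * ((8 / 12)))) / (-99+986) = 3 / 28384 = 0.00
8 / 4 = 2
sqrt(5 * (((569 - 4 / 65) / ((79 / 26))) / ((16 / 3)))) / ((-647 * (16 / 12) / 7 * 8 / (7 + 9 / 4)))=-2331 * sqrt(1947666) / 26169856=-0.12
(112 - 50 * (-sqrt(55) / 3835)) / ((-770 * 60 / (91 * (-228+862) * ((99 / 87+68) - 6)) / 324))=-22817746224 / 7975 - 31343058 * sqrt(55) / 94105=-2863629.48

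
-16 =-16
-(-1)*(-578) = -578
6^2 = 36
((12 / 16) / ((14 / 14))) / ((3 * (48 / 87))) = 0.45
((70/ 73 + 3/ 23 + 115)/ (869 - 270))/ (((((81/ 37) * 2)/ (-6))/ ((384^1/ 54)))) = -461556352/ 244390203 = -1.89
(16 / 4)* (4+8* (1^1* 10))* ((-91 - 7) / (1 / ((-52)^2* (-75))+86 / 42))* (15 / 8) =-3246152000 / 107659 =-30152.17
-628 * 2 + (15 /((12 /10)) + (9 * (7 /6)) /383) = -476250 /383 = -1243.47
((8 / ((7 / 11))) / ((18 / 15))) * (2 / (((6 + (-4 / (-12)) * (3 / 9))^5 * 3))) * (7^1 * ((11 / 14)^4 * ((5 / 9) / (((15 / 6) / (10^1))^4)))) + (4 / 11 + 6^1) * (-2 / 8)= -8451511 / 6602750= -1.28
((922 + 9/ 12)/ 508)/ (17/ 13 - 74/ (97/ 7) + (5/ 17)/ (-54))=-2136347109/ 4749124360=-0.45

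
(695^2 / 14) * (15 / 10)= 1449075 / 28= 51752.68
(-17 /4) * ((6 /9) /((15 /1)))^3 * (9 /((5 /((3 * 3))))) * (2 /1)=-68 /5625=-0.01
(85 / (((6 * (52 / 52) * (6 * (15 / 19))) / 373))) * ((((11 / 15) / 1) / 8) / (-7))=-1325269 / 90720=-14.61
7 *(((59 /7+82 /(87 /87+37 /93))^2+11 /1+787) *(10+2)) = 13164511512 /29575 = 445122.96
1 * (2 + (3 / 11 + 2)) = 47 / 11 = 4.27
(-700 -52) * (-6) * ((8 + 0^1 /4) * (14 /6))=84224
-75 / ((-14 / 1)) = 5.36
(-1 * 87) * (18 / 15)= -522 / 5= -104.40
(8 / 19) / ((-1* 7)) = -8 / 133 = -0.06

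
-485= -485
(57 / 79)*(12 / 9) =76 / 79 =0.96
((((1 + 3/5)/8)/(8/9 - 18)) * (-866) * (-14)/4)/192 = -1299/7040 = -0.18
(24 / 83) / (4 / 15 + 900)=45 / 140104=0.00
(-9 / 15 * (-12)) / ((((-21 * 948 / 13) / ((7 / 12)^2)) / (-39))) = 0.06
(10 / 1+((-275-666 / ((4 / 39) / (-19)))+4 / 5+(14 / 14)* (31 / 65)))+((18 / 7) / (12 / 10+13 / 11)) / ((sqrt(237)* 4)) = 165* sqrt(237) / 144886+16004661 / 130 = 123112.79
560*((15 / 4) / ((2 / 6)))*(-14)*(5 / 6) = -73500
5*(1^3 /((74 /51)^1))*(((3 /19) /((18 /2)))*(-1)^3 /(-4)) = 85 /5624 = 0.02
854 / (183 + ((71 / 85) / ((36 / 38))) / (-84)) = 109756080 / 23517811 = 4.67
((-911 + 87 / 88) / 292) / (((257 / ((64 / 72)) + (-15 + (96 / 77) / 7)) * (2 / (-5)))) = 53753 / 1892472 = 0.03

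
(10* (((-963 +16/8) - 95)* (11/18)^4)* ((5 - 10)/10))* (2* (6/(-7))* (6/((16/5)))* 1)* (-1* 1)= 4026275/1701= 2367.00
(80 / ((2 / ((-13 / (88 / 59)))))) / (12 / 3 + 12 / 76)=-72865 / 869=-83.85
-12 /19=-0.63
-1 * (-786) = 786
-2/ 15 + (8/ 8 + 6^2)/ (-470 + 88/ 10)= -7387/ 34590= -0.21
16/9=1.78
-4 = -4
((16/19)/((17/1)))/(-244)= -4/19703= -0.00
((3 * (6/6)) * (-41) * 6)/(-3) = 246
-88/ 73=-1.21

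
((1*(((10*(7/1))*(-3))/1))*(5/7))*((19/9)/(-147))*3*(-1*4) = -3800/147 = -25.85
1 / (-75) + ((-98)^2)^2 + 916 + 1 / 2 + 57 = 13835668423 / 150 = 92237789.49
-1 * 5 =-5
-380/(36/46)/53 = -4370/477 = -9.16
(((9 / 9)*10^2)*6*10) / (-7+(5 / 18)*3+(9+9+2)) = 36000 / 83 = 433.73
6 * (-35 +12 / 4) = -192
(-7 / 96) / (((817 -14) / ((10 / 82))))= -0.00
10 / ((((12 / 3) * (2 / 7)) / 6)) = 105 / 2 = 52.50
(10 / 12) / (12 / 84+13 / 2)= 35 / 279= 0.13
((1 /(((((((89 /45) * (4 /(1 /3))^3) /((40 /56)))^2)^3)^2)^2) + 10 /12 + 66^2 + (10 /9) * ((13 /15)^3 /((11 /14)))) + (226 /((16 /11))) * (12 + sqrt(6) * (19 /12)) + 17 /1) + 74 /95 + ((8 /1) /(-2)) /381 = 6842.62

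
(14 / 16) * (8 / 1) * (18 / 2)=63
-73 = -73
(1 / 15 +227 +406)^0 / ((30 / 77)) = 77 / 30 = 2.57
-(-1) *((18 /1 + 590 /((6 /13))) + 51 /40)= 155713 /120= 1297.61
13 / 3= 4.33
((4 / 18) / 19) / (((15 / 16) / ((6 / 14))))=32 / 5985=0.01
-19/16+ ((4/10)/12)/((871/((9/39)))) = -1.19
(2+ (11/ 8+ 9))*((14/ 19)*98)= 33957/ 38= 893.61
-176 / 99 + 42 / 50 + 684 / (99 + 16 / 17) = 2257811 / 382275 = 5.91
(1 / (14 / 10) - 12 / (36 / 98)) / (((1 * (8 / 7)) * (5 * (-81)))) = 671 / 9720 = 0.07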